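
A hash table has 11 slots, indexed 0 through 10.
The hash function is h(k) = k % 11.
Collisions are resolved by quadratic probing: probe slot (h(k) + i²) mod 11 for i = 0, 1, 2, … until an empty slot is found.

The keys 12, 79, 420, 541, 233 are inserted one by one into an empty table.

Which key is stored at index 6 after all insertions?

541

12: h=1 => slot 1
79: h=2 => slot 2
420: h=2, probe 2,3 => slot 3
541: h=2, probe 2,3,6 => slot 6
233: h=2, probe 2,3,6,0 => slot 0
Table: [233, 12, 79, 420, _, _, 541, _, _, _, _]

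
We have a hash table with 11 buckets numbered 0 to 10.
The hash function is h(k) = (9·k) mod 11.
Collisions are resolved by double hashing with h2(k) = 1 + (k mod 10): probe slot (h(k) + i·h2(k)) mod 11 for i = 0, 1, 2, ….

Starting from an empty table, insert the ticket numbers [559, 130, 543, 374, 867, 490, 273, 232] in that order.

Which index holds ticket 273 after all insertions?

8

Insert 559: h=4, slot 4 empty => index 4.
Insert 130: h=4, h2=1, slot 4 occupied => index 5.
Insert 543: h=3, slot 3 empty => index 3.
Insert 374: h=0, slot 0 empty => index 0.
Insert 867: h=4, h2=8, slot 4 occupied => index 1.
Insert 490: h=10, slot 10 empty => index 10.
Insert 273: h=4, h2=4, slot 4 occupied => index 8.
Insert 232: h=9, slot 9 empty => index 9.
Table: [374, 867, ., 543, 559, 130, ., ., 273, 232, 490]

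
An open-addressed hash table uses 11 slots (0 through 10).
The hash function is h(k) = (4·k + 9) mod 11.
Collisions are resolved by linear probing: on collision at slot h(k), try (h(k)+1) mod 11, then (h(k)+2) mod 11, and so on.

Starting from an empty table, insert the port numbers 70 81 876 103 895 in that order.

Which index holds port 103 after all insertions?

6

70 hashes to 3; slot 3 is free => place at 3.
81 hashes to 3; 3 taken => place at 4.
876 hashes to 4; 4 taken => place at 5.
103 hashes to 3; 3,4,5 taken => place at 6.
895 hashes to 3; 3,4,5,6 taken => place at 7.
Table: [_, _, _, 70, 81, 876, 103, 895, _, _, _]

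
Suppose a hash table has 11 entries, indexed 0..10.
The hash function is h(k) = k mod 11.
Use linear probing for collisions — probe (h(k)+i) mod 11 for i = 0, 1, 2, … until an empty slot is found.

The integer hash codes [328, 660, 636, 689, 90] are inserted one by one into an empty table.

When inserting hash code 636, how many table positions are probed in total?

2

Insert 328: h=9, slot 9 empty → index 9.
Insert 660: h=0, slot 0 empty → index 0.
Insert 636: h=9, slot 9 occupied → index 10.
Insert 689: h=7, slot 7 empty → index 7.
Insert 90: h=2, slot 2 empty → index 2.
Table: [660, ., 90, ., ., ., ., 689, ., 328, 636]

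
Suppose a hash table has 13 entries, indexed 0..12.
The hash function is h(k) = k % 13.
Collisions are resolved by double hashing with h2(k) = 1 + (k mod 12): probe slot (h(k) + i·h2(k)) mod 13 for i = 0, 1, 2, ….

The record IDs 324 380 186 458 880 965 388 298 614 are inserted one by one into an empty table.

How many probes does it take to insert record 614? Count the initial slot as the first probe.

324 hashes to 12; slot 12 is free → place at 12.
380 hashes to 3; slot 3 is free → place at 3.
186 hashes to 4; slot 4 is free → place at 4.
458 hashes to 3, h2=3; 3 taken → place at 6.
880 hashes to 9; slot 9 is free → place at 9.
965 hashes to 3, h2=6; 3,9 taken → place at 2.
388 hashes to 11; slot 11 is free → place at 11.
298 hashes to 12, h2=11; 12 taken → place at 10.
614 hashes to 3, h2=3; 3,6,9,12,2 taken → place at 5.
Table: [., ., 965, 380, 186, 614, 458, ., ., 880, 298, 388, 324]

6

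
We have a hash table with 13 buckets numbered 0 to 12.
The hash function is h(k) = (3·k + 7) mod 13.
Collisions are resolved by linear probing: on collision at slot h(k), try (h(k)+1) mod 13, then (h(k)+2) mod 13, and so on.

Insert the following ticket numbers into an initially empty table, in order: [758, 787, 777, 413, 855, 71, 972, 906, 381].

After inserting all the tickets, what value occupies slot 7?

381

758: h=6 -> slot 6
787: h=2 -> slot 2
777: h=11 -> slot 11
413: h=11, probe 11,12 -> slot 12
855: h=11, probe 11,12,0 -> slot 0
71: h=12, probe 12,0,1 -> slot 1
972: h=11, probe 11,12,0,1,2,3 -> slot 3
906: h=8 -> slot 8
381: h=6, probe 6,7 -> slot 7
Table: [855, 71, 787, 972, ., ., 758, 381, 906, ., ., 777, 413]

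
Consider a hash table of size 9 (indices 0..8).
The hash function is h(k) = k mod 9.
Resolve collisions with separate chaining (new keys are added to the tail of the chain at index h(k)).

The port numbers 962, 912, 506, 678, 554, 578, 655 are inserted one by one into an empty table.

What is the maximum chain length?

Insert 962: h=8, bucket 8 empty -> new chain.
Insert 912: h=3, bucket 3 empty -> new chain.
Insert 506: h=2, bucket 2 empty -> new chain.
Insert 678: h=3, bucket 3 nonempty -> append to chain.
Insert 554: h=5, bucket 5 empty -> new chain.
Insert 578: h=2, bucket 2 nonempty -> append to chain.
Insert 655: h=7, bucket 7 empty -> new chain.
Final buckets:
0: ∅
1: ∅
2: 506 -> 578
3: 912 -> 678
4: ∅
5: 554
6: ∅
7: 655
8: 962

2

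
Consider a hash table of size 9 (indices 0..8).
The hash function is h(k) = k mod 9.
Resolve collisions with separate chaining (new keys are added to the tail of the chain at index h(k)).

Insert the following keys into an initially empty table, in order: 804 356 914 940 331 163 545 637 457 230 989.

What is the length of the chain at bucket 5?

804 -> bucket 3
356 -> bucket 5
914 -> bucket 5 (collision)
940 -> bucket 4
331 -> bucket 7
163 -> bucket 1
545 -> bucket 5 (collision)
637 -> bucket 7 (collision)
457 -> bucket 7 (collision)
230 -> bucket 5 (collision)
989 -> bucket 8
Final buckets:
0: ∅
1: 163
2: ∅
3: 804
4: 940
5: 356 -> 914 -> 545 -> 230
6: ∅
7: 331 -> 637 -> 457
8: 989

4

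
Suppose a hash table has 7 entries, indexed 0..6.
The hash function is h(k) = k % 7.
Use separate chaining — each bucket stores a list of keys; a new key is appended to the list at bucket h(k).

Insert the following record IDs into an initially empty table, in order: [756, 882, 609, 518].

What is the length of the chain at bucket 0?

Insert 756: h=0, bucket 0 empty → new chain.
Insert 882: h=0, bucket 0 nonempty → append to chain.
Insert 609: h=0, bucket 0 nonempty → append to chain.
Insert 518: h=0, bucket 0 nonempty → append to chain.
Final buckets:
0: 756 -> 882 -> 609 -> 518
1: _
2: _
3: _
4: _
5: _
6: _

4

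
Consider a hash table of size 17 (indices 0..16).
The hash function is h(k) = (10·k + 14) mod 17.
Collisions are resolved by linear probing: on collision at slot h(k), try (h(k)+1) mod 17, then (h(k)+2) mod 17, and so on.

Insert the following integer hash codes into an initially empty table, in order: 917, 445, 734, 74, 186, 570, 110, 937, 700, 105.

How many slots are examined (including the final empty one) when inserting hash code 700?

Insert 917: h=4, slot 4 empty → index 4.
Insert 445: h=10, slot 10 empty → index 10.
Insert 734: h=10, slot 10 occupied → index 11.
Insert 74: h=6, slot 6 empty → index 6.
Insert 186: h=4, slot 4 occupied → index 5.
Insert 570: h=2, slot 2 empty → index 2.
Insert 110: h=9, slot 9 empty → index 9.
Insert 937: h=0, slot 0 empty → index 0.
Insert 700: h=10, slots 10,11 occupied → index 12.
Insert 105: h=10, slots 10,11,12 occupied → index 13.
Table: [937, ∅, 570, ∅, 917, 186, 74, ∅, ∅, 110, 445, 734, 700, 105, ∅, ∅, ∅]

3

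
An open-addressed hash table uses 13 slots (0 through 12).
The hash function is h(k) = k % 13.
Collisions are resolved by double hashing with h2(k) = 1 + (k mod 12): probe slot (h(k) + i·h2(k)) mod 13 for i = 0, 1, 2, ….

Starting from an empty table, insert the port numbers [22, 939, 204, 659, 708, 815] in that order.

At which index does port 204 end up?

10

Insert 22: h=9, slot 9 empty => index 9.
Insert 939: h=3, slot 3 empty => index 3.
Insert 204: h=9, h2=1, slot 9 occupied => index 10.
Insert 659: h=9, h2=12, slot 9 occupied => index 8.
Insert 708: h=6, slot 6 empty => index 6.
Insert 815: h=9, h2=12, slots 9,8 occupied => index 7.
Table: [_, _, _, 939, _, _, 708, 815, 659, 22, 204, _, _]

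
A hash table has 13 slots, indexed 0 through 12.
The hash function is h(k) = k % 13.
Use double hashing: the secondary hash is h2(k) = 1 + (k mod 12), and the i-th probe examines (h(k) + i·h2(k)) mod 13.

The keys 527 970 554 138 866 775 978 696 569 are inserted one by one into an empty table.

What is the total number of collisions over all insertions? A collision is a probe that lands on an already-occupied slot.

15

527: h=7 -> slot 7
970: h=8 -> slot 8
554: h=8, h2=3, probe 8,11 -> slot 11
138: h=8, h2=7, probe 8,2 -> slot 2
866: h=8, h2=3, probe 8,11,1 -> slot 1
775: h=8, h2=8, probe 8,3 -> slot 3
978: h=3, h2=7, probe 3,10 -> slot 10
696: h=7, h2=1, probe 7,8,9 -> slot 9
569: h=10, h2=6, probe 10,3,9,2,8,1,7,0 -> slot 0
Table: [569, 866, 138, 775, _, _, _, 527, 970, 696, 978, 554, _]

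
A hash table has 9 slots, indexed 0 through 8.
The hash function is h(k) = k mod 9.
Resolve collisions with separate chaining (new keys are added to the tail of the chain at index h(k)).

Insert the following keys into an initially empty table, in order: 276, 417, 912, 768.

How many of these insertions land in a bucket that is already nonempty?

Insert 276: h=6, bucket 6 empty → new chain.
Insert 417: h=3, bucket 3 empty → new chain.
Insert 912: h=3, bucket 3 nonempty → append to chain.
Insert 768: h=3, bucket 3 nonempty → append to chain.
Final buckets:
0: —
1: —
2: —
3: 417 -> 912 -> 768
4: —
5: —
6: 276
7: —
8: —

2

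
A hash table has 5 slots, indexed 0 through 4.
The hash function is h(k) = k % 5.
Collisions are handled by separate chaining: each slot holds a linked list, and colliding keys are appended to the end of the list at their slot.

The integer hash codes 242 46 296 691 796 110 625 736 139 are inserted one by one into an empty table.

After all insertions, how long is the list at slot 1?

5

242 → bucket 2
46 → bucket 1
296 → bucket 1 (collision)
691 → bucket 1 (collision)
796 → bucket 1 (collision)
110 → bucket 0
625 → bucket 0 (collision)
736 → bucket 1 (collision)
139 → bucket 4
Final buckets:
0: 110 -> 625
1: 46 -> 296 -> 691 -> 796 -> 736
2: 242
3: ∅
4: 139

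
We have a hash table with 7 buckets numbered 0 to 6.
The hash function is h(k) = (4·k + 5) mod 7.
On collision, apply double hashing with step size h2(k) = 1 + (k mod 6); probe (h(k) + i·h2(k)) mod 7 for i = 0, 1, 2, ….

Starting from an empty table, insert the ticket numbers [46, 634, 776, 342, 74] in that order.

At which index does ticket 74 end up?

Insert 46: h=0, slot 0 empty -> index 0.
Insert 634: h=0, h2=5, slot 0 occupied -> index 5.
Insert 776: h=1, slot 1 empty -> index 1.
Insert 342: h=1, h2=1, slot 1 occupied -> index 2.
Insert 74: h=0, h2=3, slot 0 occupied -> index 3.
Table: [46, 776, 342, 74, _, 634, _]

3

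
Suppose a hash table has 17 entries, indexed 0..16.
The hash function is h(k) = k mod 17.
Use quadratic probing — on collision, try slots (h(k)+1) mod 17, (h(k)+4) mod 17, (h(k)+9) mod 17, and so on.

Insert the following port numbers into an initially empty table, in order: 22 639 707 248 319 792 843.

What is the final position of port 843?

9

22: h=5 => slot 5
639: h=10 => slot 10
707: h=10, probe 10,11 => slot 11
248: h=10, probe 10,11,14 => slot 14
319: h=13 => slot 13
792: h=10, probe 10,11,14,2 => slot 2
843: h=10, probe 10,11,14,2,9 => slot 9
Table: [_, _, 792, _, _, 22, _, _, _, 843, 639, 707, _, 319, 248, _, _]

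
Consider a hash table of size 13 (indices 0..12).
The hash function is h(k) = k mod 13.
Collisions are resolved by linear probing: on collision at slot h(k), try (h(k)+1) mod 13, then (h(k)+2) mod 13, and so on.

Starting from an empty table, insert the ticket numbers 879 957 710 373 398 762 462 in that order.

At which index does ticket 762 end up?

Insert 879: h=8, slot 8 empty => index 8.
Insert 957: h=8, slot 8 occupied => index 9.
Insert 710: h=8, slots 8,9 occupied => index 10.
Insert 373: h=9, slots 9,10 occupied => index 11.
Insert 398: h=8, slots 8,9,10,11 occupied => index 12.
Insert 762: h=8, slots 8,9,10,11,12 occupied => index 0.
Insert 462: h=7, slot 7 empty => index 7.
Table: [762, —, —, —, —, —, —, 462, 879, 957, 710, 373, 398]

0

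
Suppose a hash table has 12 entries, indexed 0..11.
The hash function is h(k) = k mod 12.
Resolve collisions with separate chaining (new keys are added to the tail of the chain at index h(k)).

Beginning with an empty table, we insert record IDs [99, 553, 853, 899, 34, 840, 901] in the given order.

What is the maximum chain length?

3

Insert 99: h=3, bucket 3 empty -> new chain.
Insert 553: h=1, bucket 1 empty -> new chain.
Insert 853: h=1, bucket 1 nonempty -> append to chain.
Insert 899: h=11, bucket 11 empty -> new chain.
Insert 34: h=10, bucket 10 empty -> new chain.
Insert 840: h=0, bucket 0 empty -> new chain.
Insert 901: h=1, bucket 1 nonempty -> append to chain.
Final buckets:
0: 840
1: 553 -> 853 -> 901
2: .
3: 99
4: .
5: .
6: .
7: .
8: .
9: .
10: 34
11: 899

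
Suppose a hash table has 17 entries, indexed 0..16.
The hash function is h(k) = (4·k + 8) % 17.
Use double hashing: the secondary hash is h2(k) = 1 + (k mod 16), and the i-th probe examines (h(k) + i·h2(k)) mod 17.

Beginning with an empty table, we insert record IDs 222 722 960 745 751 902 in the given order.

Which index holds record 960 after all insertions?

222: h=12 -> slot 12
722: h=6 -> slot 6
960: h=6, h2=1, probe 6,7 -> slot 7
745: h=13 -> slot 13
751: h=3 -> slot 3
902: h=12, h2=7, probe 12,2 -> slot 2
Table: [-, -, 902, 751, -, -, 722, 960, -, -, -, -, 222, 745, -, -, -]

7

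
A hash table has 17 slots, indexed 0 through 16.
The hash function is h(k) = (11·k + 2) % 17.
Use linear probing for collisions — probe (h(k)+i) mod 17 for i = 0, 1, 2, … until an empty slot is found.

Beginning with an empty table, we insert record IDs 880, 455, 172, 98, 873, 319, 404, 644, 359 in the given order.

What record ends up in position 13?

880 hashes to 9; slot 9 is free → place at 9.
455 hashes to 9; 9 taken → place at 10.
172 hashes to 7; slot 7 is free → place at 7.
98 hashes to 9; 9,10 taken → place at 11.
873 hashes to 0; slot 0 is free → place at 0.
319 hashes to 9; 9,10,11 taken → place at 12.
404 hashes to 9; 9,10,11,12 taken → place at 13.
644 hashes to 14; slot 14 is free → place at 14.
359 hashes to 7; 7 taken → place at 8.
Table: [873, —, —, —, —, —, —, 172, 359, 880, 455, 98, 319, 404, 644, —, —]

404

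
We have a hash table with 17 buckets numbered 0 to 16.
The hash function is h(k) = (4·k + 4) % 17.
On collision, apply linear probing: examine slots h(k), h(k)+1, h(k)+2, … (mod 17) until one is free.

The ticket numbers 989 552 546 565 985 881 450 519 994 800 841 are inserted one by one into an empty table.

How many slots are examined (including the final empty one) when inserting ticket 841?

6

Insert 989: h=16, slot 16 empty → index 16.
Insert 552: h=2, slot 2 empty → index 2.
Insert 546: h=12, slot 12 empty → index 12.
Insert 565: h=3, slot 3 empty → index 3.
Insert 985: h=0, slot 0 empty → index 0.
Insert 881: h=9, slot 9 empty → index 9.
Insert 450: h=2, slots 2,3 occupied → index 4.
Insert 519: h=6, slot 6 empty → index 6.
Insert 994: h=2, slots 2,3,4 occupied → index 5.
Insert 800: h=8, slot 8 empty → index 8.
Insert 841: h=2, slots 2,3,4,5,6 occupied → index 7.
Table: [985, -, 552, 565, 450, 994, 519, 841, 800, 881, -, -, 546, -, -, -, 989]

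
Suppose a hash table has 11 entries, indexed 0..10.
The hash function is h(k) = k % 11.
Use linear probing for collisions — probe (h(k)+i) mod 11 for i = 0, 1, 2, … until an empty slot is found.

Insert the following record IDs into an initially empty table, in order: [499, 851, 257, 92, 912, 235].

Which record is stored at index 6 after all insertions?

257

499: h=4 -> slot 4
851: h=4, probe 4,5 -> slot 5
257: h=4, probe 4,5,6 -> slot 6
92: h=4, probe 4,5,6,7 -> slot 7
912: h=10 -> slot 10
235: h=4, probe 4,5,6,7,8 -> slot 8
Table: [—, —, —, —, 499, 851, 257, 92, 235, —, 912]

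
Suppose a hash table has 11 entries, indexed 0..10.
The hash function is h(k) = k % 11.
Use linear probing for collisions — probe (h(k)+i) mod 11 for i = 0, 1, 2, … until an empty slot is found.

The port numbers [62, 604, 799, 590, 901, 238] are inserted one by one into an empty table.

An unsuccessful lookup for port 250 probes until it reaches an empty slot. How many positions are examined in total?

62: h=7 => slot 7
604: h=10 => slot 10
799: h=7, probe 7,8 => slot 8
590: h=7, probe 7,8,9 => slot 9
901: h=10, probe 10,0 => slot 0
238: h=7, probe 7,8,9,10,0,1 => slot 1
Table: [901, 238, —, —, —, —, —, 62, 799, 590, 604]
Lookup 250: h=8, probe 8,9,10,0,1,2 → slot 2 empty, not found.

6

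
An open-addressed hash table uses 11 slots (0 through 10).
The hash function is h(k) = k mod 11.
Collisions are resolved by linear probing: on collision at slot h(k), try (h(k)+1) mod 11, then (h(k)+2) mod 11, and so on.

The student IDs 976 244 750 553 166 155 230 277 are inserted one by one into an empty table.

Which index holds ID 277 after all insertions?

Insert 976: h=8, slot 8 empty -> index 8.
Insert 244: h=2, slot 2 empty -> index 2.
Insert 750: h=2, slot 2 occupied -> index 3.
Insert 553: h=3, slot 3 occupied -> index 4.
Insert 166: h=1, slot 1 empty -> index 1.
Insert 155: h=1, slots 1,2,3,4 occupied -> index 5.
Insert 230: h=10, slot 10 empty -> index 10.
Insert 277: h=2, slots 2,3,4,5 occupied -> index 6.
Table: [∅, 166, 244, 750, 553, 155, 277, ∅, 976, ∅, 230]

6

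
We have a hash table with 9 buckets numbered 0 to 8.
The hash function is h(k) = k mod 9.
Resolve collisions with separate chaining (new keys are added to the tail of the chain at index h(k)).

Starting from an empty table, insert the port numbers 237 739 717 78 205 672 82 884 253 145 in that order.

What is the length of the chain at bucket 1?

237 -> bucket 3
739 -> bucket 1
717 -> bucket 6
78 -> bucket 6 (collision)
205 -> bucket 7
672 -> bucket 6 (collision)
82 -> bucket 1 (collision)
884 -> bucket 2
253 -> bucket 1 (collision)
145 -> bucket 1 (collision)
Final buckets:
0: ∅
1: 739 -> 82 -> 253 -> 145
2: 884
3: 237
4: ∅
5: ∅
6: 717 -> 78 -> 672
7: 205
8: ∅

4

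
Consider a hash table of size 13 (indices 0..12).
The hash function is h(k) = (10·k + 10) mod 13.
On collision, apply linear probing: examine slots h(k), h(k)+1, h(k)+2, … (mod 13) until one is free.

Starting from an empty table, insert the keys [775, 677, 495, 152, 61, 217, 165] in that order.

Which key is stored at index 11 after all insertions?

217

Insert 775: h=12, slot 12 empty → index 12.
Insert 677: h=7, slot 7 empty → index 7.
Insert 495: h=7, slot 7 occupied → index 8.
Insert 152: h=9, slot 9 empty → index 9.
Insert 61: h=9, slot 9 occupied → index 10.
Insert 217: h=9, slots 9,10 occupied → index 11.
Insert 165: h=9, slots 9,10,11,12 occupied → index 0.
Table: [165, _, _, _, _, _, _, 677, 495, 152, 61, 217, 775]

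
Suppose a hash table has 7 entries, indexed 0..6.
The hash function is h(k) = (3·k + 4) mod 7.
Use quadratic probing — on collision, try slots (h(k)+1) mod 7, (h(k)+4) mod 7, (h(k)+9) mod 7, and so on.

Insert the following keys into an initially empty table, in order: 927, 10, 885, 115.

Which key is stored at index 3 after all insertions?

927: h=6 => slot 6
10: h=6, probe 6,0 => slot 0
885: h=6, probe 6,0,3 => slot 3
115: h=6, probe 6,0,3,1 => slot 1
Table: [10, 115, ., 885, ., ., 927]

885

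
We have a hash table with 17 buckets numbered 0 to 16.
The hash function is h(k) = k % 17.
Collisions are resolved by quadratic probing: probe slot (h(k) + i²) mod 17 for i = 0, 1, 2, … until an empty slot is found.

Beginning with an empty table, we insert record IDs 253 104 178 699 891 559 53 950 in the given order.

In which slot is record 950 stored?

14

Insert 253: h=15, slot 15 empty => index 15.
Insert 104: h=2, slot 2 empty => index 2.
Insert 178: h=8, slot 8 empty => index 8.
Insert 699: h=2, slot 2 occupied => index 3.
Insert 891: h=7, slot 7 empty => index 7.
Insert 559: h=15, slot 15 occupied => index 16.
Insert 53: h=2, slots 2,3 occupied => index 6.
Insert 950: h=15, slots 15,16,2,7 occupied => index 14.
Table: [-, -, 104, 699, -, -, 53, 891, 178, -, -, -, -, -, 950, 253, 559]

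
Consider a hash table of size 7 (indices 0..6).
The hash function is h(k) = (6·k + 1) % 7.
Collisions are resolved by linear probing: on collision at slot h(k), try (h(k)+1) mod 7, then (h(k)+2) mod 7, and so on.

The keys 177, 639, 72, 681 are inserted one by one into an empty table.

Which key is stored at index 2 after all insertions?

681

177 hashes to 6; slot 6 is free => place at 6.
639 hashes to 6; 6 taken => place at 0.
72 hashes to 6; 6,0 taken => place at 1.
681 hashes to 6; 6,0,1 taken => place at 2.
Table: [639, 72, 681, —, —, —, 177]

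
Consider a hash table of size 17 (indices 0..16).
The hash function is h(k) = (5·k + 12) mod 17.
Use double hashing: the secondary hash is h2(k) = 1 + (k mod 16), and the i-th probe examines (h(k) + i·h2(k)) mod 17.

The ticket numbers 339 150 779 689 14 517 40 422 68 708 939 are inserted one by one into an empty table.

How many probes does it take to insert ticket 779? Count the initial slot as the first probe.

2

339 hashes to 7; slot 7 is free -> place at 7.
150 hashes to 14; slot 14 is free -> place at 14.
779 hashes to 14, h2=12; 14 taken -> place at 9.
689 hashes to 6; slot 6 is free -> place at 6.
14 hashes to 14, h2=15; 14 taken -> place at 12.
517 hashes to 13; slot 13 is free -> place at 13.
40 hashes to 8; slot 8 is free -> place at 8.
422 hashes to 14, h2=7; 14 taken -> place at 4.
68 hashes to 12, h2=5; 12 taken -> place at 0.
708 hashes to 16; slot 16 is free -> place at 16.
939 hashes to 15; slot 15 is free -> place at 15.
Table: [68, _, _, _, 422, _, 689, 339, 40, 779, _, _, 14, 517, 150, 939, 708]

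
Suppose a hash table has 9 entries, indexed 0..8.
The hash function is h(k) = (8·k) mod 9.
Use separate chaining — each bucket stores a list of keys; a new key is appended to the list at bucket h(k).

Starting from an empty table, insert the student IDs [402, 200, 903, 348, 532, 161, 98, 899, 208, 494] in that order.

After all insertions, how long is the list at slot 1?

402 -> bucket 3
200 -> bucket 7
903 -> bucket 6
348 -> bucket 3 (collision)
532 -> bucket 8
161 -> bucket 1
98 -> bucket 1 (collision)
899 -> bucket 1 (collision)
208 -> bucket 8 (collision)
494 -> bucket 1 (collision)
Final buckets:
0: _
1: 161 -> 98 -> 899 -> 494
2: _
3: 402 -> 348
4: _
5: _
6: 903
7: 200
8: 532 -> 208

4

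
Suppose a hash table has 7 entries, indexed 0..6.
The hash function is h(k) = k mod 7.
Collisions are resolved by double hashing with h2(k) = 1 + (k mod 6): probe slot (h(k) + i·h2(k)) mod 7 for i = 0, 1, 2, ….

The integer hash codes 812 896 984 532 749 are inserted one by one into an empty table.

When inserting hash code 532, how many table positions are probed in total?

2

812 hashes to 0; slot 0 is free → place at 0.
896 hashes to 0, h2=3; 0 taken → place at 3.
984 hashes to 4; slot 4 is free → place at 4.
532 hashes to 0, h2=5; 0 taken → place at 5.
749 hashes to 0, h2=6; 0 taken → place at 6.
Table: [812, _, _, 896, 984, 532, 749]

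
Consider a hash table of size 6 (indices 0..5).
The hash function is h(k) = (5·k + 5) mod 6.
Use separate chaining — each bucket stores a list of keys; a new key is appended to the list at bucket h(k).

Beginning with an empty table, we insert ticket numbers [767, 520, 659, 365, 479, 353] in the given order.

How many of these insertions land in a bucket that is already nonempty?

Insert 767: h=0, bucket 0 empty → new chain.
Insert 520: h=1, bucket 1 empty → new chain.
Insert 659: h=0, bucket 0 nonempty → append to chain.
Insert 365: h=0, bucket 0 nonempty → append to chain.
Insert 479: h=0, bucket 0 nonempty → append to chain.
Insert 353: h=0, bucket 0 nonempty → append to chain.
Final buckets:
0: 767 -> 659 -> 365 -> 479 -> 353
1: 520
2: ∅
3: ∅
4: ∅
5: ∅

4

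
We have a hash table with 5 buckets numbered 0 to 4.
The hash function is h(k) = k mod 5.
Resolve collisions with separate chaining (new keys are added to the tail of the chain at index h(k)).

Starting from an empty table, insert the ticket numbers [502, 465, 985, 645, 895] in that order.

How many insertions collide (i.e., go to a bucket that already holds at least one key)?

3

Insert 502: h=2, bucket 2 empty -> new chain.
Insert 465: h=0, bucket 0 empty -> new chain.
Insert 985: h=0, bucket 0 nonempty -> append to chain.
Insert 645: h=0, bucket 0 nonempty -> append to chain.
Insert 895: h=0, bucket 0 nonempty -> append to chain.
Final buckets:
0: 465 -> 985 -> 645 -> 895
1: _
2: 502
3: _
4: _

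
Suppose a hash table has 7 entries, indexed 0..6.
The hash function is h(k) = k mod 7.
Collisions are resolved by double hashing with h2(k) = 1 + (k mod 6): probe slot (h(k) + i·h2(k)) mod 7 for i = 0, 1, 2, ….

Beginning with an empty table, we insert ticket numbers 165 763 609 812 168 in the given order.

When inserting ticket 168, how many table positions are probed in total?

Insert 165: h=4, slot 4 empty => index 4.
Insert 763: h=0, slot 0 empty => index 0.
Insert 609: h=0, h2=4, slots 0,4 occupied => index 1.
Insert 812: h=0, h2=3, slot 0 occupied => index 3.
Insert 168: h=0, h2=1, slots 0,1 occupied => index 2.
Table: [763, 609, 168, 812, 165, _, _]

3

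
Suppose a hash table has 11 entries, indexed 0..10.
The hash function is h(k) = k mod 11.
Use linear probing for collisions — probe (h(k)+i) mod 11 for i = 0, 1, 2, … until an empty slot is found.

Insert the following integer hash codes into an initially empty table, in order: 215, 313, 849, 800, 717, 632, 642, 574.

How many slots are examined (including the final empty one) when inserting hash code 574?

215: h=6 => slot 6
313: h=5 => slot 5
849: h=2 => slot 2
800: h=8 => slot 8
717: h=2, probe 2,3 => slot 3
632: h=5, probe 5,6,7 => slot 7
642: h=4 => slot 4
574: h=2, probe 2,3,4,5,6,7,8,9 => slot 9
Table: [., ., 849, 717, 642, 313, 215, 632, 800, 574, .]

8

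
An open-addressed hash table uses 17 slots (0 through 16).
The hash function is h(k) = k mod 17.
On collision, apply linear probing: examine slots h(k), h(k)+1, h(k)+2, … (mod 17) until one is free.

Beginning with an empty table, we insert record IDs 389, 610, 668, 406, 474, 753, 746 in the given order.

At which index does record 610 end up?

16

389 hashes to 15; slot 15 is free -> place at 15.
610 hashes to 15; 15 taken -> place at 16.
668 hashes to 5; slot 5 is free -> place at 5.
406 hashes to 15; 15,16 taken -> place at 0.
474 hashes to 15; 15,16,0 taken -> place at 1.
753 hashes to 5; 5 taken -> place at 6.
746 hashes to 15; 15,16,0,1 taken -> place at 2.
Table: [406, 474, 746, _, _, 668, 753, _, _, _, _, _, _, _, _, 389, 610]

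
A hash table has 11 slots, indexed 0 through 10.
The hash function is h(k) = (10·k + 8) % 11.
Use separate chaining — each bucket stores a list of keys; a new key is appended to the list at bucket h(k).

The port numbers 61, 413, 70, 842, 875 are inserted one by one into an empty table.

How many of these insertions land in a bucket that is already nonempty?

61 -> bucket 2
413 -> bucket 2 (collision)
70 -> bucket 4
842 -> bucket 2 (collision)
875 -> bucket 2 (collision)
Final buckets:
0: -
1: -
2: 61 -> 413 -> 842 -> 875
3: -
4: 70
5: -
6: -
7: -
8: -
9: -
10: -

3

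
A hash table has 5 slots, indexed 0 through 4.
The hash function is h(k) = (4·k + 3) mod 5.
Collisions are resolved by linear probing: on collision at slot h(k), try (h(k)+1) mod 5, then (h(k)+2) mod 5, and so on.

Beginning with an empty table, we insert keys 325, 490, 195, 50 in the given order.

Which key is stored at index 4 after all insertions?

490

325: h=3 → slot 3
490: h=3, probe 3,4 → slot 4
195: h=3, probe 3,4,0 → slot 0
50: h=3, probe 3,4,0,1 → slot 1
Table: [195, 50, ., 325, 490]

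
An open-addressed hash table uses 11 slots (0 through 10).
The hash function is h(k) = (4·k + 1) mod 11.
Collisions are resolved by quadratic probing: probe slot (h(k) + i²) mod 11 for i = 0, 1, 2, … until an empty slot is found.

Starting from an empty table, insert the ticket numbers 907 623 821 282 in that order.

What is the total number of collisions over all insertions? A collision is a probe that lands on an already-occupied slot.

907: h=10 → slot 10
623: h=7 → slot 7
821: h=7, probe 7,8 → slot 8
282: h=7, probe 7,8,0 → slot 0
Table: [282, —, —, —, —, —, —, 623, 821, —, 907]

3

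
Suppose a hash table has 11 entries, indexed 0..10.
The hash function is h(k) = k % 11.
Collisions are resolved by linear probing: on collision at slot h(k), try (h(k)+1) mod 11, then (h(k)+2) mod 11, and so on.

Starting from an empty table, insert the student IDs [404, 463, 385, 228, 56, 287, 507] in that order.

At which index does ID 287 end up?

404 hashes to 8; slot 8 is free → place at 8.
463 hashes to 1; slot 1 is free → place at 1.
385 hashes to 0; slot 0 is free → place at 0.
228 hashes to 8; 8 taken → place at 9.
56 hashes to 1; 1 taken → place at 2.
287 hashes to 1; 1,2 taken → place at 3.
507 hashes to 1; 1,2,3 taken → place at 4.
Table: [385, 463, 56, 287, 507, —, —, —, 404, 228, —]

3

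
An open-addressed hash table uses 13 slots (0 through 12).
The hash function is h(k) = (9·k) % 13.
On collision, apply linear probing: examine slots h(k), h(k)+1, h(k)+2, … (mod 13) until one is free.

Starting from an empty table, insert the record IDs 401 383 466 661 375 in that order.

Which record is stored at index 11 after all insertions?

375

Insert 401: h=8, slot 8 empty → index 8.
Insert 383: h=2, slot 2 empty → index 2.
Insert 466: h=8, slot 8 occupied → index 9.
Insert 661: h=8, slots 8,9 occupied → index 10.
Insert 375: h=8, slots 8,9,10 occupied → index 11.
Table: [∅, ∅, 383, ∅, ∅, ∅, ∅, ∅, 401, 466, 661, 375, ∅]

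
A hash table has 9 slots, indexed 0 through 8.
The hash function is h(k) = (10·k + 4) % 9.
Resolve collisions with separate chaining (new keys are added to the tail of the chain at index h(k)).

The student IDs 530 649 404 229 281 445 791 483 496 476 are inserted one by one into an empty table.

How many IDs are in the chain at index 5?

2

Insert 530: h=3, bucket 3 empty → new chain.
Insert 649: h=5, bucket 5 empty → new chain.
Insert 404: h=3, bucket 3 nonempty → append to chain.
Insert 229: h=8, bucket 8 empty → new chain.
Insert 281: h=6, bucket 6 empty → new chain.
Insert 445: h=8, bucket 8 nonempty → append to chain.
Insert 791: h=3, bucket 3 nonempty → append to chain.
Insert 483: h=1, bucket 1 empty → new chain.
Insert 496: h=5, bucket 5 nonempty → append to chain.
Insert 476: h=3, bucket 3 nonempty → append to chain.
Final buckets:
0: -
1: 483
2: -
3: 530 -> 404 -> 791 -> 476
4: -
5: 649 -> 496
6: 281
7: -
8: 229 -> 445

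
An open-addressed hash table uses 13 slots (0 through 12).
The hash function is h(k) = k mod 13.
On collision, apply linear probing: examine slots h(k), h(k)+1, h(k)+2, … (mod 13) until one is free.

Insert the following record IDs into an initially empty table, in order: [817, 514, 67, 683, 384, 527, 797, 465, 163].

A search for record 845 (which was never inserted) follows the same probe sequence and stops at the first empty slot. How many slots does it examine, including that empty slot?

817 hashes to 11; slot 11 is free → place at 11.
514 hashes to 7; slot 7 is free → place at 7.
67 hashes to 2; slot 2 is free → place at 2.
683 hashes to 7; 7 taken → place at 8.
384 hashes to 7; 7,8 taken → place at 9.
527 hashes to 7; 7,8,9 taken → place at 10.
797 hashes to 4; slot 4 is free → place at 4.
465 hashes to 10; 10,11 taken → place at 12.
163 hashes to 7; 7,8,9,10,11,12 taken → place at 0.
Table: [163, _, 67, _, 797, _, _, 514, 683, 384, 527, 817, 465]
Lookup 845: h=0, probe 0,1 → slot 1 empty, not found.

2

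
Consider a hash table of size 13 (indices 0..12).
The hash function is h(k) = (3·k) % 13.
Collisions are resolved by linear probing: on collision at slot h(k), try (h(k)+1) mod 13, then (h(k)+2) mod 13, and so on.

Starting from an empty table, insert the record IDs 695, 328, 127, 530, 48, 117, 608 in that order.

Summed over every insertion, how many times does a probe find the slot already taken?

Insert 695: h=5, slot 5 empty → index 5.
Insert 328: h=9, slot 9 empty → index 9.
Insert 127: h=4, slot 4 empty → index 4.
Insert 530: h=4, slots 4,5 occupied → index 6.
Insert 48: h=1, slot 1 empty → index 1.
Insert 117: h=0, slot 0 empty → index 0.
Insert 608: h=4, slots 4,5,6 occupied → index 7.
Table: [117, 48, ∅, ∅, 127, 695, 530, 608, ∅, 328, ∅, ∅, ∅]

5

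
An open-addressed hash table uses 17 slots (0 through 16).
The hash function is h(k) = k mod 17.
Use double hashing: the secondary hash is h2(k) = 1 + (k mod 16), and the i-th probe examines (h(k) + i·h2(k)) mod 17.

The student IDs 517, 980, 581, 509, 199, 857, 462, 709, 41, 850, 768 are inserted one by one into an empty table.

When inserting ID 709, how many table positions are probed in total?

4

517: h=7 -> slot 7
980: h=11 -> slot 11
581: h=3 -> slot 3
509: h=16 -> slot 16
199: h=12 -> slot 12
857: h=7, h2=10, probe 7,0 -> slot 0
462: h=3, h2=15, probe 3,1 -> slot 1
709: h=12, h2=6, probe 12,1,7,13 -> slot 13
41: h=7, h2=10, probe 7,0,10 -> slot 10
850: h=0, h2=3, probe 0,3,6 -> slot 6
768: h=3, h2=1, probe 3,4 -> slot 4
Table: [857, 462, _, 581, 768, _, 850, 517, _, _, 41, 980, 199, 709, _, _, 509]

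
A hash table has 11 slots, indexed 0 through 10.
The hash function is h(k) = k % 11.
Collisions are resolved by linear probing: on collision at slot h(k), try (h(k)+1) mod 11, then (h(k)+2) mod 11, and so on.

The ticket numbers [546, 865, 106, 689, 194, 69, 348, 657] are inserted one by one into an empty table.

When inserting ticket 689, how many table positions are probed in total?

Insert 546: h=7, slot 7 empty → index 7.
Insert 865: h=7, slot 7 occupied → index 8.
Insert 106: h=7, slots 7,8 occupied → index 9.
Insert 689: h=7, slots 7,8,9 occupied → index 10.
Insert 194: h=7, slots 7,8,9,10 occupied → index 0.
Insert 69: h=3, slot 3 empty → index 3.
Insert 348: h=7, slots 7,8,9,10,0 occupied → index 1.
Insert 657: h=8, slots 8,9,10,0,1 occupied → index 2.
Table: [194, 348, 657, 69, _, _, _, 546, 865, 106, 689]

4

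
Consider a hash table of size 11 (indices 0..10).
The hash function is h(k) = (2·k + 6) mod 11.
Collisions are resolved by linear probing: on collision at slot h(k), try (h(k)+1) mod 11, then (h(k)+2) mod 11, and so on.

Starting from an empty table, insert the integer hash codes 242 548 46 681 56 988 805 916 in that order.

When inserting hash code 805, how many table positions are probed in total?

2

242: h=6 → slot 6
548: h=2 → slot 2
46: h=10 → slot 10
681: h=4 → slot 4
56: h=8 → slot 8
988: h=2, probe 2,3 → slot 3
805: h=10, probe 10,0 → slot 0
916: h=1 → slot 1
Table: [805, 916, 548, 988, 681, —, 242, —, 56, —, 46]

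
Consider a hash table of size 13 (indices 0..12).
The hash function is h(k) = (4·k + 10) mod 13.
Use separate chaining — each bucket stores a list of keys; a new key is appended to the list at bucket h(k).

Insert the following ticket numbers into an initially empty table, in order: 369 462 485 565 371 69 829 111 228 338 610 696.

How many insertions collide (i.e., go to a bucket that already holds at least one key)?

Insert 369: h=4, bucket 4 empty -> new chain.
Insert 462: h=12, bucket 12 empty -> new chain.
Insert 485: h=0, bucket 0 empty -> new chain.
Insert 565: h=8, bucket 8 empty -> new chain.
Insert 371: h=12, bucket 12 nonempty -> append to chain.
Insert 69: h=0, bucket 0 nonempty -> append to chain.
Insert 829: h=11, bucket 11 empty -> new chain.
Insert 111: h=12, bucket 12 nonempty -> append to chain.
Insert 228: h=12, bucket 12 nonempty -> append to chain.
Insert 338: h=10, bucket 10 empty -> new chain.
Insert 610: h=6, bucket 6 empty -> new chain.
Insert 696: h=12, bucket 12 nonempty -> append to chain.
Final buckets:
0: 485 -> 69
1: —
2: —
3: —
4: 369
5: —
6: 610
7: —
8: 565
9: —
10: 338
11: 829
12: 462 -> 371 -> 111 -> 228 -> 696

5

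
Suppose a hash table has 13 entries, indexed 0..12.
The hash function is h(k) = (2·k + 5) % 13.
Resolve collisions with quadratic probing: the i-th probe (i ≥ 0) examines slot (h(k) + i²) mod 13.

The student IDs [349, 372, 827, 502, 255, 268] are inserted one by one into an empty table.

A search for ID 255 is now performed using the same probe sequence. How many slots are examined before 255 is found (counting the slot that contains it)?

4

349: h=1 => slot 1
372: h=8 => slot 8
827: h=8, probe 8,9 => slot 9
502: h=8, probe 8,9,12 => slot 12
255: h=8, probe 8,9,12,4 => slot 4
268: h=8, probe 8,9,12,4,11 => slot 11
Table: [—, 349, —, —, 255, —, —, —, 372, 827, —, 268, 502]
Lookup 255: h=8, probe 8,9,12,4 → found at 4.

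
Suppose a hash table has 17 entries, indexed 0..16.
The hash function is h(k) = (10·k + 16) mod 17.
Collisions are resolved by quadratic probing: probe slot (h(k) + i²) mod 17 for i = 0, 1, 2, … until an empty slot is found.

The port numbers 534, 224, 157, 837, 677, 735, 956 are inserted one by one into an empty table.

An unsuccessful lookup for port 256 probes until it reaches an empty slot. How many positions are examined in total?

534 hashes to 1; slot 1 is free → place at 1.
224 hashes to 12; slot 12 is free → place at 12.
157 hashes to 5; slot 5 is free → place at 5.
837 hashes to 5; 5 taken → place at 6.
677 hashes to 3; slot 3 is free → place at 3.
735 hashes to 5; 5,6 taken → place at 9.
956 hashes to 5; 5,6,9 taken → place at 14.
Table: [., 534, ., 677, ., 157, 837, ., ., 735, ., ., 224, ., 956, ., .]
Lookup 256: h=9, probe 9,10 → slot 10 empty, not found.

2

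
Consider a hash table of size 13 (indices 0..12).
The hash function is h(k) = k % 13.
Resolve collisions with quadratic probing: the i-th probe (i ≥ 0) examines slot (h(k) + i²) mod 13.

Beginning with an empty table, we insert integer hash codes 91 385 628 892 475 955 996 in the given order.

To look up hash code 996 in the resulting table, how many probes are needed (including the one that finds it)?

91: h=0 -> slot 0
385: h=8 -> slot 8
628: h=4 -> slot 4
892: h=8, probe 8,9 -> slot 9
475: h=7 -> slot 7
955: h=6 -> slot 6
996: h=8, probe 8,9,12 -> slot 12
Table: [91, —, —, —, 628, —, 955, 475, 385, 892, —, —, 996]
Lookup 996: h=8, probe 8,9,12 → found at 12.

3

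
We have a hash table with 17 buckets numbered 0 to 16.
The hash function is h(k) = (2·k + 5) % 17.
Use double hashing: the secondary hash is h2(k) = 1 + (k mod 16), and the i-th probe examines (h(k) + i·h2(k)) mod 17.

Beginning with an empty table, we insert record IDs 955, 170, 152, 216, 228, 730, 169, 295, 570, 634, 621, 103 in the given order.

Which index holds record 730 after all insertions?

14

955: h=11 → slot 11
170: h=5 → slot 5
152: h=3 → slot 3
216: h=12 → slot 12
228: h=2 → slot 2
730: h=3, h2=11, probe 3,14 → slot 14
169: h=3, h2=10, probe 3,13 → slot 13
295: h=0 → slot 0
570: h=6 → slot 6
634: h=15 → slot 15
621: h=6, h2=14, probe 6,3,0,14,11,8 → slot 8
103: h=7 → slot 7
Table: [295, ., 228, 152, ., 170, 570, 103, 621, ., ., 955, 216, 169, 730, 634, .]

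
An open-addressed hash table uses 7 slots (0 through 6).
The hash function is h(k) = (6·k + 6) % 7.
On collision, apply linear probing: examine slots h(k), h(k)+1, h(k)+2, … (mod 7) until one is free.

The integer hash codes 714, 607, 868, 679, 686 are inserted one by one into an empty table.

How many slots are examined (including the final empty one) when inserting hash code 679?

714 hashes to 6; slot 6 is free → place at 6.
607 hashes to 1; slot 1 is free → place at 1.
868 hashes to 6; 6 taken → place at 0.
679 hashes to 6; 6,0,1 taken → place at 2.
686 hashes to 6; 6,0,1,2 taken → place at 3.
Table: [868, 607, 679, 686, ., ., 714]

4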